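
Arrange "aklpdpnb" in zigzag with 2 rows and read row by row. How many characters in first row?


Zigzag "aklpdpnb" into 2 rows:
Placing characters:
  'a' => row 0
  'k' => row 1
  'l' => row 0
  'p' => row 1
  'd' => row 0
  'p' => row 1
  'n' => row 0
  'b' => row 1
Rows:
  Row 0: "aldn"
  Row 1: "kppb"
First row length: 4

4


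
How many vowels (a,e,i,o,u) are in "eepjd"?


Input: eepjd
Checking each character:
  'e' at position 0: vowel (running total: 1)
  'e' at position 1: vowel (running total: 2)
  'p' at position 2: consonant
  'j' at position 3: consonant
  'd' at position 4: consonant
Total vowels: 2

2


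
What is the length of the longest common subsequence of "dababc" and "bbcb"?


LCS of "dababc" and "bbcb"
DP table:
           b    b    c    b
      0    0    0    0    0
  d   0    0    0    0    0
  a   0    0    0    0    0
  b   0    1    1    1    1
  a   0    1    1    1    1
  b   0    1    2    2    2
  c   0    1    2    3    3
LCS length = dp[6][4] = 3

3


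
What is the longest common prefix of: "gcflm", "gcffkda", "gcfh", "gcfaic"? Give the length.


Words: gcflm, gcffkda, gcfh, gcfaic
  Position 0: all 'g' => match
  Position 1: all 'c' => match
  Position 2: all 'f' => match
  Position 3: ('l', 'f', 'h', 'a') => mismatch, stop
LCP = "gcf" (length 3)

3


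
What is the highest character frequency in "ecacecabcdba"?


Input: ecacecabcdba
Character counts:
  'a': 3
  'b': 2
  'c': 4
  'd': 1
  'e': 2
Maximum frequency: 4

4


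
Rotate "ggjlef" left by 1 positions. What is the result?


Input: "ggjlef", rotate left by 1
First 1 characters: "g"
Remaining characters: "gjlef"
Concatenate remaining + first: "gjlef" + "g" = "gjlefg"

gjlefg


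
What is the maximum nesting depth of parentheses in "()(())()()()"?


Input: "()(())()()()"
Tracking depth:
  Position 0 '(': depth becomes 1
  Position 1 ')': depth becomes 0
  Position 2 '(': depth becomes 1
  Position 3 '(': depth becomes 2
  Position 4 ')': depth becomes 1
  Position 5 ')': depth becomes 0
  Position 6 '(': depth becomes 1
  Position 7 ')': depth becomes 0
  Position 8 '(': depth becomes 1
  Position 9 ')': depth becomes 0
  Position 10 '(': depth becomes 1
  Position 11 ')': depth becomes 0
Maximum depth reached: 2

2


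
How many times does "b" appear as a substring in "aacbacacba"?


Searching for "b" in "aacbacacba"
Scanning each position:
  Position 0: "a" => no
  Position 1: "a" => no
  Position 2: "c" => no
  Position 3: "b" => MATCH
  Position 4: "a" => no
  Position 5: "c" => no
  Position 6: "a" => no
  Position 7: "c" => no
  Position 8: "b" => MATCH
  Position 9: "a" => no
Total occurrences: 2

2


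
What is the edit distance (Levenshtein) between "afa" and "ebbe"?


Computing edit distance: "afa" -> "ebbe"
DP table:
           e    b    b    e
      0    1    2    3    4
  a   1    1    2    3    4
  f   2    2    2    3    4
  a   3    3    3    3    4
Edit distance = dp[3][4] = 4

4


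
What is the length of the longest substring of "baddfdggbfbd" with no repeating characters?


Input: "baddfdggbfbd"
Sliding window (track last position of each char):
  Position 0 ('b'): window [0,0] length 1 -- new best
  Position 1 ('a'): window [0,1] length 2 -- new best
  Position 2 ('d'): window [0,2] length 3 -- new best
  Position 3 ('d'): repeat (last at 2), move window start to 3
  Position 3 ('d'): window [3,3] length 1
  Position 4 ('f'): window [3,4] length 2
  Position 5 ('d'): repeat (last at 3), move window start to 4
  Position 5 ('d'): window [4,5] length 2
  Position 6 ('g'): window [4,6] length 3
  Position 7 ('g'): repeat (last at 6), move window start to 7
  Position 7 ('g'): window [7,7] length 1
  Position 8 ('b'): window [7,8] length 2
  Position 9 ('f'): window [7,9] length 3
  Position 10 ('b'): repeat (last at 8), move window start to 9
  Position 10 ('b'): window [9,10] length 2
  Position 11 ('d'): window [9,11] length 3
Longest substring with no repeats: "bad" with length 3

3


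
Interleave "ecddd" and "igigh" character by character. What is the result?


Interleaving "ecddd" and "igigh":
  Position 0: 'e' from first, 'i' from second => "ei"
  Position 1: 'c' from first, 'g' from second => "cg"
  Position 2: 'd' from first, 'i' from second => "di"
  Position 3: 'd' from first, 'g' from second => "dg"
  Position 4: 'd' from first, 'h' from second => "dh"
Result: eicgdidgdh

eicgdidgdh


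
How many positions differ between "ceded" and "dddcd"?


Comparing "ceded" and "dddcd" position by position:
  Position 0: 'c' vs 'd' => DIFFER
  Position 1: 'e' vs 'd' => DIFFER
  Position 2: 'd' vs 'd' => same
  Position 3: 'e' vs 'c' => DIFFER
  Position 4: 'd' vs 'd' => same
Positions that differ: 3

3


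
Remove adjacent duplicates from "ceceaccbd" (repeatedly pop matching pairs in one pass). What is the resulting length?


Input: ceceaccbd
Stack-based adjacent duplicate removal:
  Read 'c': push. Stack: c
  Read 'e': push. Stack: ce
  Read 'c': push. Stack: cec
  Read 'e': push. Stack: cece
  Read 'a': push. Stack: cecea
  Read 'c': push. Stack: ceceac
  Read 'c': matches stack top 'c' => pop. Stack: cecea
  Read 'b': push. Stack: ceceab
  Read 'd': push. Stack: ceceabd
Final stack: "ceceabd" (length 7)

7


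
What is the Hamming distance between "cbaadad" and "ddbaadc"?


Comparing "cbaadad" and "ddbaadc" position by position:
  Position 0: 'c' vs 'd' => differ
  Position 1: 'b' vs 'd' => differ
  Position 2: 'a' vs 'b' => differ
  Position 3: 'a' vs 'a' => same
  Position 4: 'd' vs 'a' => differ
  Position 5: 'a' vs 'd' => differ
  Position 6: 'd' vs 'c' => differ
Total differences (Hamming distance): 6

6


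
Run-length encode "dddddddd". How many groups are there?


Input: dddddddd
Scanning for consecutive runs:
  Group 1: 'd' x 8 (positions 0-7)
Total groups: 1

1


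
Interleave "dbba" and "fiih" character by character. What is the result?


Interleaving "dbba" and "fiih":
  Position 0: 'd' from first, 'f' from second => "df"
  Position 1: 'b' from first, 'i' from second => "bi"
  Position 2: 'b' from first, 'i' from second => "bi"
  Position 3: 'a' from first, 'h' from second => "ah"
Result: dfbibiah

dfbibiah


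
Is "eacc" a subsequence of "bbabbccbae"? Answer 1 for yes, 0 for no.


Check if "eacc" is a subsequence of "bbabbccbae"
Greedy scan:
  Position 0 ('b'): no match needed
  Position 1 ('b'): no match needed
  Position 2 ('a'): no match needed
  Position 3 ('b'): no match needed
  Position 4 ('b'): no match needed
  Position 5 ('c'): no match needed
  Position 6 ('c'): no match needed
  Position 7 ('b'): no match needed
  Position 8 ('a'): no match needed
  Position 9 ('e'): matches sub[0] = 'e'
Only matched 1/4 characters => not a subsequence

0


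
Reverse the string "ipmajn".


Input: ipmajn
Reading characters right to left:
  Position 5: 'n'
  Position 4: 'j'
  Position 3: 'a'
  Position 2: 'm'
  Position 1: 'p'
  Position 0: 'i'
Reversed: njampi

njampi


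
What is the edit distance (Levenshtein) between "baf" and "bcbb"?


Computing edit distance: "baf" -> "bcbb"
DP table:
           b    c    b    b
      0    1    2    3    4
  b   1    0    1    2    3
  a   2    1    1    2    3
  f   3    2    2    2    3
Edit distance = dp[3][4] = 3

3


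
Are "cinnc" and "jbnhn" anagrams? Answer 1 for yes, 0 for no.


Strings: "cinnc", "jbnhn"
Sorted first:  ccinn
Sorted second: bhjnn
Differ at position 0: 'c' vs 'b' => not anagrams

0


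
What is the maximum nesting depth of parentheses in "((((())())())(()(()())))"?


Input: "((((())())())(()(()())))"
Tracking depth:
  Position 0 '(': depth becomes 1
  Position 1 '(': depth becomes 2
  Position 2 '(': depth becomes 3
  Position 3 '(': depth becomes 4
  Position 4 '(': depth becomes 5
  Position 5 ')': depth becomes 4
  Position 6 ')': depth becomes 3
  Position 7 '(': depth becomes 4
  Position 8 ')': depth becomes 3
  Position 9 ')': depth becomes 2
  Position 10 '(': depth becomes 3
  Position 11 ')': depth becomes 2
  Position 12 ')': depth becomes 1
  Position 13 '(': depth becomes 2
  Position 14 '(': depth becomes 3
  Position 15 ')': depth becomes 2
  Position 16 '(': depth becomes 3
  Position 17 '(': depth becomes 4
  Position 18 ')': depth becomes 3
  Position 19 '(': depth becomes 4
  Position 20 ')': depth becomes 3
  Position 21 ')': depth becomes 2
  Position 22 ')': depth becomes 1
  Position 23 ')': depth becomes 0
Maximum depth reached: 5

5


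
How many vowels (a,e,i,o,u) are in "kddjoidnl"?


Input: kddjoidnl
Checking each character:
  'k' at position 0: consonant
  'd' at position 1: consonant
  'd' at position 2: consonant
  'j' at position 3: consonant
  'o' at position 4: vowel (running total: 1)
  'i' at position 5: vowel (running total: 2)
  'd' at position 6: consonant
  'n' at position 7: consonant
  'l' at position 8: consonant
Total vowels: 2

2


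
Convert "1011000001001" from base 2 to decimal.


Input: "1011000001001" in base 2
Positional expansion:
  Digit '1' (value 1) x 2^12 = 4096
  Digit '0' (value 0) x 2^11 = 0
  Digit '1' (value 1) x 2^10 = 1024
  Digit '1' (value 1) x 2^9 = 512
  Digit '0' (value 0) x 2^8 = 0
  Digit '0' (value 0) x 2^7 = 0
  Digit '0' (value 0) x 2^6 = 0
  Digit '0' (value 0) x 2^5 = 0
  Digit '0' (value 0) x 2^4 = 0
  Digit '1' (value 1) x 2^3 = 8
  Digit '0' (value 0) x 2^2 = 0
  Digit '0' (value 0) x 2^1 = 0
  Digit '1' (value 1) x 2^0 = 1
Sum = 5641

5641


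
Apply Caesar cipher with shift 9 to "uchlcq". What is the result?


Caesar cipher: shift "uchlcq" by 9
  'u' (pos 20) + 9 = pos 3 = 'd'
  'c' (pos 2) + 9 = pos 11 = 'l'
  'h' (pos 7) + 9 = pos 16 = 'q'
  'l' (pos 11) + 9 = pos 20 = 'u'
  'c' (pos 2) + 9 = pos 11 = 'l'
  'q' (pos 16) + 9 = pos 25 = 'z'
Result: dlqulz

dlqulz


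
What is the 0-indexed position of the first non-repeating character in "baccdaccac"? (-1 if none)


Input: baccdaccac
Character frequencies:
  'a': 3
  'b': 1
  'c': 5
  'd': 1
Scanning left to right for freq == 1:
  Position 0 ('b'): unique! => answer = 0

0


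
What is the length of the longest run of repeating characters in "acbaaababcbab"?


Input: "acbaaababcbab"
Scanning for longest run:
  Position 1 ('c'): new char, reset run to 1
  Position 2 ('b'): new char, reset run to 1
  Position 3 ('a'): new char, reset run to 1
  Position 4 ('a'): continues run of 'a', length=2
  Position 5 ('a'): continues run of 'a', length=3
  Position 6 ('b'): new char, reset run to 1
  Position 7 ('a'): new char, reset run to 1
  Position 8 ('b'): new char, reset run to 1
  Position 9 ('c'): new char, reset run to 1
  Position 10 ('b'): new char, reset run to 1
  Position 11 ('a'): new char, reset run to 1
  Position 12 ('b'): new char, reset run to 1
Longest run: 'a' with length 3

3


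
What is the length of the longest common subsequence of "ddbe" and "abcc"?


LCS of "ddbe" and "abcc"
DP table:
           a    b    c    c
      0    0    0    0    0
  d   0    0    0    0    0
  d   0    0    0    0    0
  b   0    0    1    1    1
  e   0    0    1    1    1
LCS length = dp[4][4] = 1

1


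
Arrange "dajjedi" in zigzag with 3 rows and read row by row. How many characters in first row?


Zigzag "dajjedi" into 3 rows:
Placing characters:
  'd' => row 0
  'a' => row 1
  'j' => row 2
  'j' => row 1
  'e' => row 0
  'd' => row 1
  'i' => row 2
Rows:
  Row 0: "de"
  Row 1: "ajd"
  Row 2: "ji"
First row length: 2

2


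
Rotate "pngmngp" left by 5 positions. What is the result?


Input: "pngmngp", rotate left by 5
First 5 characters: "pngmn"
Remaining characters: "gp"
Concatenate remaining + first: "gp" + "pngmn" = "gppngmn"

gppngmn


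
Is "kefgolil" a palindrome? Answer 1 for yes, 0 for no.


Input: kefgolil
Reversed: lilogfek
  Compare pos 0 ('k') with pos 7 ('l'): MISMATCH
  Compare pos 1 ('e') with pos 6 ('i'): MISMATCH
  Compare pos 2 ('f') with pos 5 ('l'): MISMATCH
  Compare pos 3 ('g') with pos 4 ('o'): MISMATCH
Result: not a palindrome

0


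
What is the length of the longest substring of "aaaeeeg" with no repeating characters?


Input: "aaaeeeg"
Sliding window (track last position of each char):
  Position 0 ('a'): window [0,0] length 1 -- new best
  Position 1 ('a'): repeat (last at 0), move window start to 1
  Position 1 ('a'): window [1,1] length 1
  Position 2 ('a'): repeat (last at 1), move window start to 2
  Position 2 ('a'): window [2,2] length 1
  Position 3 ('e'): window [2,3] length 2 -- new best
  Position 4 ('e'): repeat (last at 3), move window start to 4
  Position 4 ('e'): window [4,4] length 1
  Position 5 ('e'): repeat (last at 4), move window start to 5
  Position 5 ('e'): window [5,5] length 1
  Position 6 ('g'): window [5,6] length 2
Longest substring with no repeats: "ae" with length 2

2


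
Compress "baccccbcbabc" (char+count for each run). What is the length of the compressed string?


Input: baccccbcbabc
Runs:
  'b' x 1 => "b1"
  'a' x 1 => "a1"
  'c' x 4 => "c4"
  'b' x 1 => "b1"
  'c' x 1 => "c1"
  'b' x 1 => "b1"
  'a' x 1 => "a1"
  'b' x 1 => "b1"
  'c' x 1 => "c1"
Compressed: "b1a1c4b1c1b1a1b1c1"
Compressed length: 18

18


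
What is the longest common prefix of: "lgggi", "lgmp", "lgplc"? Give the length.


Words: lgggi, lgmp, lgplc
  Position 0: all 'l' => match
  Position 1: all 'g' => match
  Position 2: ('g', 'm', 'p') => mismatch, stop
LCP = "lg" (length 2)

2


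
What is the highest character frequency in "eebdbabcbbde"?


Input: eebdbabcbbde
Character counts:
  'a': 1
  'b': 5
  'c': 1
  'd': 2
  'e': 3
Maximum frequency: 5

5


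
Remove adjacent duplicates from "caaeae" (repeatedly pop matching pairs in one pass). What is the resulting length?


Input: caaeae
Stack-based adjacent duplicate removal:
  Read 'c': push. Stack: c
  Read 'a': push. Stack: ca
  Read 'a': matches stack top 'a' => pop. Stack: c
  Read 'e': push. Stack: ce
  Read 'a': push. Stack: cea
  Read 'e': push. Stack: ceae
Final stack: "ceae" (length 4)

4


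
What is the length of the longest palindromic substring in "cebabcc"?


Input: "cebabcc"
Checking substrings for palindromes:
  [2:5] "bab" (len 3) => palindrome
  [5:7] "cc" (len 2) => palindrome
Longest palindromic substring: "bab" with length 3

3


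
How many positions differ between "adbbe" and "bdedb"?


Comparing "adbbe" and "bdedb" position by position:
  Position 0: 'a' vs 'b' => DIFFER
  Position 1: 'd' vs 'd' => same
  Position 2: 'b' vs 'e' => DIFFER
  Position 3: 'b' vs 'd' => DIFFER
  Position 4: 'e' vs 'b' => DIFFER
Positions that differ: 4

4


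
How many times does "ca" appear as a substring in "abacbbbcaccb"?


Searching for "ca" in "abacbbbcaccb"
Scanning each position:
  Position 0: "ab" => no
  Position 1: "ba" => no
  Position 2: "ac" => no
  Position 3: "cb" => no
  Position 4: "bb" => no
  Position 5: "bb" => no
  Position 6: "bc" => no
  Position 7: "ca" => MATCH
  Position 8: "ac" => no
  Position 9: "cc" => no
  Position 10: "cb" => no
Total occurrences: 1

1


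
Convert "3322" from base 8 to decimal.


Input: "3322" in base 8
Positional expansion:
  Digit '3' (value 3) x 8^3 = 1536
  Digit '3' (value 3) x 8^2 = 192
  Digit '2' (value 2) x 8^1 = 16
  Digit '2' (value 2) x 8^0 = 2
Sum = 1746

1746


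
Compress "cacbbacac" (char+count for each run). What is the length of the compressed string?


Input: cacbbacac
Runs:
  'c' x 1 => "c1"
  'a' x 1 => "a1"
  'c' x 1 => "c1"
  'b' x 2 => "b2"
  'a' x 1 => "a1"
  'c' x 1 => "c1"
  'a' x 1 => "a1"
  'c' x 1 => "c1"
Compressed: "c1a1c1b2a1c1a1c1"
Compressed length: 16

16


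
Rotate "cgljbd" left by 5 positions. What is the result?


Input: "cgljbd", rotate left by 5
First 5 characters: "cgljb"
Remaining characters: "d"
Concatenate remaining + first: "d" + "cgljb" = "dcgljb"

dcgljb


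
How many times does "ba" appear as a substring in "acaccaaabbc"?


Searching for "ba" in "acaccaaabbc"
Scanning each position:
  Position 0: "ac" => no
  Position 1: "ca" => no
  Position 2: "ac" => no
  Position 3: "cc" => no
  Position 4: "ca" => no
  Position 5: "aa" => no
  Position 6: "aa" => no
  Position 7: "ab" => no
  Position 8: "bb" => no
  Position 9: "bc" => no
Total occurrences: 0

0


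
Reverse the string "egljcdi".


Input: egljcdi
Reading characters right to left:
  Position 6: 'i'
  Position 5: 'd'
  Position 4: 'c'
  Position 3: 'j'
  Position 2: 'l'
  Position 1: 'g'
  Position 0: 'e'
Reversed: idcjlge

idcjlge


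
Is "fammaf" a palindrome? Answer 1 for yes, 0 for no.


Input: fammaf
Reversed: fammaf
  Compare pos 0 ('f') with pos 5 ('f'): match
  Compare pos 1 ('a') with pos 4 ('a'): match
  Compare pos 2 ('m') with pos 3 ('m'): match
Result: palindrome

1


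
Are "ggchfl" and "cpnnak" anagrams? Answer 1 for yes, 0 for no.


Strings: "ggchfl", "cpnnak"
Sorted first:  cfgghl
Sorted second: acknnp
Differ at position 0: 'c' vs 'a' => not anagrams

0


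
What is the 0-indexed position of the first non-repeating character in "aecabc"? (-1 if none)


Input: aecabc
Character frequencies:
  'a': 2
  'b': 1
  'c': 2
  'e': 1
Scanning left to right for freq == 1:
  Position 0 ('a'): freq=2, skip
  Position 1 ('e'): unique! => answer = 1

1


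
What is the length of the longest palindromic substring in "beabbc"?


Input: "beabbc"
Checking substrings for palindromes:
  [3:5] "bb" (len 2) => palindrome
Longest palindromic substring: "bb" with length 2

2


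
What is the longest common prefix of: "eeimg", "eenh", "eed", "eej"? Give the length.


Words: eeimg, eenh, eed, eej
  Position 0: all 'e' => match
  Position 1: all 'e' => match
  Position 2: ('i', 'n', 'd', 'j') => mismatch, stop
LCP = "ee" (length 2)

2


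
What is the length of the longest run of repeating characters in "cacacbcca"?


Input: "cacacbcca"
Scanning for longest run:
  Position 1 ('a'): new char, reset run to 1
  Position 2 ('c'): new char, reset run to 1
  Position 3 ('a'): new char, reset run to 1
  Position 4 ('c'): new char, reset run to 1
  Position 5 ('b'): new char, reset run to 1
  Position 6 ('c'): new char, reset run to 1
  Position 7 ('c'): continues run of 'c', length=2
  Position 8 ('a'): new char, reset run to 1
Longest run: 'c' with length 2

2


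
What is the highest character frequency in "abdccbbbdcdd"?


Input: abdccbbbdcdd
Character counts:
  'a': 1
  'b': 4
  'c': 3
  'd': 4
Maximum frequency: 4

4


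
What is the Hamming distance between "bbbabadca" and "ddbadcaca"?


Comparing "bbbabadca" and "ddbadcaca" position by position:
  Position 0: 'b' vs 'd' => differ
  Position 1: 'b' vs 'd' => differ
  Position 2: 'b' vs 'b' => same
  Position 3: 'a' vs 'a' => same
  Position 4: 'b' vs 'd' => differ
  Position 5: 'a' vs 'c' => differ
  Position 6: 'd' vs 'a' => differ
  Position 7: 'c' vs 'c' => same
  Position 8: 'a' vs 'a' => same
Total differences (Hamming distance): 5

5


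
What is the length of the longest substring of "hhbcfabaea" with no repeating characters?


Input: "hhbcfabaea"
Sliding window (track last position of each char):
  Position 0 ('h'): window [0,0] length 1 -- new best
  Position 1 ('h'): repeat (last at 0), move window start to 1
  Position 1 ('h'): window [1,1] length 1
  Position 2 ('b'): window [1,2] length 2 -- new best
  Position 3 ('c'): window [1,3] length 3 -- new best
  Position 4 ('f'): window [1,4] length 4 -- new best
  Position 5 ('a'): window [1,5] length 5 -- new best
  Position 6 ('b'): repeat (last at 2), move window start to 3
  Position 6 ('b'): window [3,6] length 4
  Position 7 ('a'): repeat (last at 5), move window start to 6
  Position 7 ('a'): window [6,7] length 2
  Position 8 ('e'): window [6,8] length 3
  Position 9 ('a'): repeat (last at 7), move window start to 8
  Position 9 ('a'): window [8,9] length 2
Longest substring with no repeats: "hbcfa" with length 5

5


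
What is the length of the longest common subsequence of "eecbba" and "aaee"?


LCS of "eecbba" and "aaee"
DP table:
           a    a    e    e
      0    0    0    0    0
  e   0    0    0    1    1
  e   0    0    0    1    2
  c   0    0    0    1    2
  b   0    0    0    1    2
  b   0    0    0    1    2
  a   0    1    1    1    2
LCS length = dp[6][4] = 2

2


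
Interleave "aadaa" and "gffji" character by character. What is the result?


Interleaving "aadaa" and "gffji":
  Position 0: 'a' from first, 'g' from second => "ag"
  Position 1: 'a' from first, 'f' from second => "af"
  Position 2: 'd' from first, 'f' from second => "df"
  Position 3: 'a' from first, 'j' from second => "aj"
  Position 4: 'a' from first, 'i' from second => "ai"
Result: agafdfajai

agafdfajai


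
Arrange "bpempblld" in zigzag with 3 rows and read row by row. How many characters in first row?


Zigzag "bpempblld" into 3 rows:
Placing characters:
  'b' => row 0
  'p' => row 1
  'e' => row 2
  'm' => row 1
  'p' => row 0
  'b' => row 1
  'l' => row 2
  'l' => row 1
  'd' => row 0
Rows:
  Row 0: "bpd"
  Row 1: "pmbl"
  Row 2: "el"
First row length: 3

3


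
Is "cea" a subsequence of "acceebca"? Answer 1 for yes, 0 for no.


Check if "cea" is a subsequence of "acceebca"
Greedy scan:
  Position 0 ('a'): no match needed
  Position 1 ('c'): matches sub[0] = 'c'
  Position 2 ('c'): no match needed
  Position 3 ('e'): matches sub[1] = 'e'
  Position 4 ('e'): no match needed
  Position 5 ('b'): no match needed
  Position 6 ('c'): no match needed
  Position 7 ('a'): matches sub[2] = 'a'
All 3 characters matched => is a subsequence

1


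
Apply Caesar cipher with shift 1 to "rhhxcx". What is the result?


Caesar cipher: shift "rhhxcx" by 1
  'r' (pos 17) + 1 = pos 18 = 's'
  'h' (pos 7) + 1 = pos 8 = 'i'
  'h' (pos 7) + 1 = pos 8 = 'i'
  'x' (pos 23) + 1 = pos 24 = 'y'
  'c' (pos 2) + 1 = pos 3 = 'd'
  'x' (pos 23) + 1 = pos 24 = 'y'
Result: siiydy

siiydy


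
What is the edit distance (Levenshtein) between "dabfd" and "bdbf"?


Computing edit distance: "dabfd" -> "bdbf"
DP table:
           b    d    b    f
      0    1    2    3    4
  d   1    1    1    2    3
  a   2    2    2    2    3
  b   3    2    3    2    3
  f   4    3    3    3    2
  d   5    4    3    4    3
Edit distance = dp[5][4] = 3

3


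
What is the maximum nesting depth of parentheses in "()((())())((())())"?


Input: "()((())())((())())"
Tracking depth:
  Position 0 '(': depth becomes 1
  Position 1 ')': depth becomes 0
  Position 2 '(': depth becomes 1
  Position 3 '(': depth becomes 2
  Position 4 '(': depth becomes 3
  Position 5 ')': depth becomes 2
  Position 6 ')': depth becomes 1
  Position 7 '(': depth becomes 2
  Position 8 ')': depth becomes 1
  Position 9 ')': depth becomes 0
  Position 10 '(': depth becomes 1
  Position 11 '(': depth becomes 2
  Position 12 '(': depth becomes 3
  Position 13 ')': depth becomes 2
  Position 14 ')': depth becomes 1
  Position 15 '(': depth becomes 2
  Position 16 ')': depth becomes 1
  Position 17 ')': depth becomes 0
Maximum depth reached: 3

3


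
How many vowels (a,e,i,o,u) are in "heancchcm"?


Input: heancchcm
Checking each character:
  'h' at position 0: consonant
  'e' at position 1: vowel (running total: 1)
  'a' at position 2: vowel (running total: 2)
  'n' at position 3: consonant
  'c' at position 4: consonant
  'c' at position 5: consonant
  'h' at position 6: consonant
  'c' at position 7: consonant
  'm' at position 8: consonant
Total vowels: 2

2


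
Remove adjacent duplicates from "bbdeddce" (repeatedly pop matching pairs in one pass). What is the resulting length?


Input: bbdeddce
Stack-based adjacent duplicate removal:
  Read 'b': push. Stack: b
  Read 'b': matches stack top 'b' => pop. Stack: (empty)
  Read 'd': push. Stack: d
  Read 'e': push. Stack: de
  Read 'd': push. Stack: ded
  Read 'd': matches stack top 'd' => pop. Stack: de
  Read 'c': push. Stack: dec
  Read 'e': push. Stack: dece
Final stack: "dece" (length 4)

4


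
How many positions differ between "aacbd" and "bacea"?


Comparing "aacbd" and "bacea" position by position:
  Position 0: 'a' vs 'b' => DIFFER
  Position 1: 'a' vs 'a' => same
  Position 2: 'c' vs 'c' => same
  Position 3: 'b' vs 'e' => DIFFER
  Position 4: 'd' vs 'a' => DIFFER
Positions that differ: 3

3


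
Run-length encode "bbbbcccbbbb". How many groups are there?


Input: bbbbcccbbbb
Scanning for consecutive runs:
  Group 1: 'b' x 4 (positions 0-3)
  Group 2: 'c' x 3 (positions 4-6)
  Group 3: 'b' x 4 (positions 7-10)
Total groups: 3

3


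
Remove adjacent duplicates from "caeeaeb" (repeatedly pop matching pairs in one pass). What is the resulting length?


Input: caeeaeb
Stack-based adjacent duplicate removal:
  Read 'c': push. Stack: c
  Read 'a': push. Stack: ca
  Read 'e': push. Stack: cae
  Read 'e': matches stack top 'e' => pop. Stack: ca
  Read 'a': matches stack top 'a' => pop. Stack: c
  Read 'e': push. Stack: ce
  Read 'b': push. Stack: ceb
Final stack: "ceb" (length 3)

3


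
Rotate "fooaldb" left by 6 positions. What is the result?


Input: "fooaldb", rotate left by 6
First 6 characters: "fooald"
Remaining characters: "b"
Concatenate remaining + first: "b" + "fooald" = "bfooald"

bfooald


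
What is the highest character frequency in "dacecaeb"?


Input: dacecaeb
Character counts:
  'a': 2
  'b': 1
  'c': 2
  'd': 1
  'e': 2
Maximum frequency: 2

2


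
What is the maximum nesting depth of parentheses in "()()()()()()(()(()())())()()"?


Input: "()()()()()()(()(()())())()()"
Tracking depth:
  Position 0 '(': depth becomes 1
  Position 1 ')': depth becomes 0
  Position 2 '(': depth becomes 1
  Position 3 ')': depth becomes 0
  Position 4 '(': depth becomes 1
  Position 5 ')': depth becomes 0
  Position 6 '(': depth becomes 1
  Position 7 ')': depth becomes 0
  Position 8 '(': depth becomes 1
  Position 9 ')': depth becomes 0
  Position 10 '(': depth becomes 1
  Position 11 ')': depth becomes 0
  Position 12 '(': depth becomes 1
  Position 13 '(': depth becomes 2
  Position 14 ')': depth becomes 1
  Position 15 '(': depth becomes 2
  Position 16 '(': depth becomes 3
  Position 17 ')': depth becomes 2
  Position 18 '(': depth becomes 3
  Position 19 ')': depth becomes 2
  Position 20 ')': depth becomes 1
  Position 21 '(': depth becomes 2
  Position 22 ')': depth becomes 1
  Position 23 ')': depth becomes 0
  Position 24 '(': depth becomes 1
  Position 25 ')': depth becomes 0
  Position 26 '(': depth becomes 1
  Position 27 ')': depth becomes 0
Maximum depth reached: 3

3


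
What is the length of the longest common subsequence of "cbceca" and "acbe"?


LCS of "cbceca" and "acbe"
DP table:
           a    c    b    e
      0    0    0    0    0
  c   0    0    1    1    1
  b   0    0    1    2    2
  c   0    0    1    2    2
  e   0    0    1    2    3
  c   0    0    1    2    3
  a   0    1    1    2    3
LCS length = dp[6][4] = 3

3


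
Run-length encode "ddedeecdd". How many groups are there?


Input: ddedeecdd
Scanning for consecutive runs:
  Group 1: 'd' x 2 (positions 0-1)
  Group 2: 'e' x 1 (positions 2-2)
  Group 3: 'd' x 1 (positions 3-3)
  Group 4: 'e' x 2 (positions 4-5)
  Group 5: 'c' x 1 (positions 6-6)
  Group 6: 'd' x 2 (positions 7-8)
Total groups: 6

6


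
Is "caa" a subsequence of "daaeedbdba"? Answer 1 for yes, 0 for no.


Check if "caa" is a subsequence of "daaeedbdba"
Greedy scan:
  Position 0 ('d'): no match needed
  Position 1 ('a'): no match needed
  Position 2 ('a'): no match needed
  Position 3 ('e'): no match needed
  Position 4 ('e'): no match needed
  Position 5 ('d'): no match needed
  Position 6 ('b'): no match needed
  Position 7 ('d'): no match needed
  Position 8 ('b'): no match needed
  Position 9 ('a'): no match needed
Only matched 0/3 characters => not a subsequence

0


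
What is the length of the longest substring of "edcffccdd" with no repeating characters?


Input: "edcffccdd"
Sliding window (track last position of each char):
  Position 0 ('e'): window [0,0] length 1 -- new best
  Position 1 ('d'): window [0,1] length 2 -- new best
  Position 2 ('c'): window [0,2] length 3 -- new best
  Position 3 ('f'): window [0,3] length 4 -- new best
  Position 4 ('f'): repeat (last at 3), move window start to 4
  Position 4 ('f'): window [4,4] length 1
  Position 5 ('c'): window [4,5] length 2
  Position 6 ('c'): repeat (last at 5), move window start to 6
  Position 6 ('c'): window [6,6] length 1
  Position 7 ('d'): window [6,7] length 2
  Position 8 ('d'): repeat (last at 7), move window start to 8
  Position 8 ('d'): window [8,8] length 1
Longest substring with no repeats: "edcf" with length 4

4


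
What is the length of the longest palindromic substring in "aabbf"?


Input: "aabbf"
Checking substrings for palindromes:
  [0:2] "aa" (len 2) => palindrome
  [2:4] "bb" (len 2) => palindrome
Longest palindromic substring: "aa" with length 2

2


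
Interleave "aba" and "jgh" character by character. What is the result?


Interleaving "aba" and "jgh":
  Position 0: 'a' from first, 'j' from second => "aj"
  Position 1: 'b' from first, 'g' from second => "bg"
  Position 2: 'a' from first, 'h' from second => "ah"
Result: ajbgah

ajbgah


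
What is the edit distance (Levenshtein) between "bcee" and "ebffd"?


Computing edit distance: "bcee" -> "ebffd"
DP table:
           e    b    f    f    d
      0    1    2    3    4    5
  b   1    1    1    2    3    4
  c   2    2    2    2    3    4
  e   3    2    3    3    3    4
  e   4    3    3    4    4    4
Edit distance = dp[4][5] = 4

4


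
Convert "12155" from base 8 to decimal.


Input: "12155" in base 8
Positional expansion:
  Digit '1' (value 1) x 8^4 = 4096
  Digit '2' (value 2) x 8^3 = 1024
  Digit '1' (value 1) x 8^2 = 64
  Digit '5' (value 5) x 8^1 = 40
  Digit '5' (value 5) x 8^0 = 5
Sum = 5229

5229


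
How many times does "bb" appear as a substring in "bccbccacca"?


Searching for "bb" in "bccbccacca"
Scanning each position:
  Position 0: "bc" => no
  Position 1: "cc" => no
  Position 2: "cb" => no
  Position 3: "bc" => no
  Position 4: "cc" => no
  Position 5: "ca" => no
  Position 6: "ac" => no
  Position 7: "cc" => no
  Position 8: "ca" => no
Total occurrences: 0

0


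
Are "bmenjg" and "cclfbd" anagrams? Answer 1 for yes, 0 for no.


Strings: "bmenjg", "cclfbd"
Sorted first:  begjmn
Sorted second: bccdfl
Differ at position 1: 'e' vs 'c' => not anagrams

0


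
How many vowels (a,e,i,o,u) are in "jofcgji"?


Input: jofcgji
Checking each character:
  'j' at position 0: consonant
  'o' at position 1: vowel (running total: 1)
  'f' at position 2: consonant
  'c' at position 3: consonant
  'g' at position 4: consonant
  'j' at position 5: consonant
  'i' at position 6: vowel (running total: 2)
Total vowels: 2

2


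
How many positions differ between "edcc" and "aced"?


Comparing "edcc" and "aced" position by position:
  Position 0: 'e' vs 'a' => DIFFER
  Position 1: 'd' vs 'c' => DIFFER
  Position 2: 'c' vs 'e' => DIFFER
  Position 3: 'c' vs 'd' => DIFFER
Positions that differ: 4

4


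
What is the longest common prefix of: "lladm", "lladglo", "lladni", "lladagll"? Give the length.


Words: lladm, lladglo, lladni, lladagll
  Position 0: all 'l' => match
  Position 1: all 'l' => match
  Position 2: all 'a' => match
  Position 3: all 'd' => match
  Position 4: ('m', 'g', 'n', 'a') => mismatch, stop
LCP = "llad" (length 4)

4


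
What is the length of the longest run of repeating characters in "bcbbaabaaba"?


Input: "bcbbaabaaba"
Scanning for longest run:
  Position 1 ('c'): new char, reset run to 1
  Position 2 ('b'): new char, reset run to 1
  Position 3 ('b'): continues run of 'b', length=2
  Position 4 ('a'): new char, reset run to 1
  Position 5 ('a'): continues run of 'a', length=2
  Position 6 ('b'): new char, reset run to 1
  Position 7 ('a'): new char, reset run to 1
  Position 8 ('a'): continues run of 'a', length=2
  Position 9 ('b'): new char, reset run to 1
  Position 10 ('a'): new char, reset run to 1
Longest run: 'b' with length 2

2


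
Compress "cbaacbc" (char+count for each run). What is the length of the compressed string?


Input: cbaacbc
Runs:
  'c' x 1 => "c1"
  'b' x 1 => "b1"
  'a' x 2 => "a2"
  'c' x 1 => "c1"
  'b' x 1 => "b1"
  'c' x 1 => "c1"
Compressed: "c1b1a2c1b1c1"
Compressed length: 12

12


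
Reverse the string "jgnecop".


Input: jgnecop
Reading characters right to left:
  Position 6: 'p'
  Position 5: 'o'
  Position 4: 'c'
  Position 3: 'e'
  Position 2: 'n'
  Position 1: 'g'
  Position 0: 'j'
Reversed: pocengj

pocengj


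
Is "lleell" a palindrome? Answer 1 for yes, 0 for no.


Input: lleell
Reversed: lleell
  Compare pos 0 ('l') with pos 5 ('l'): match
  Compare pos 1 ('l') with pos 4 ('l'): match
  Compare pos 2 ('e') with pos 3 ('e'): match
Result: palindrome

1


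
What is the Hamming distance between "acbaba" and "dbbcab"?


Comparing "acbaba" and "dbbcab" position by position:
  Position 0: 'a' vs 'd' => differ
  Position 1: 'c' vs 'b' => differ
  Position 2: 'b' vs 'b' => same
  Position 3: 'a' vs 'c' => differ
  Position 4: 'b' vs 'a' => differ
  Position 5: 'a' vs 'b' => differ
Total differences (Hamming distance): 5

5


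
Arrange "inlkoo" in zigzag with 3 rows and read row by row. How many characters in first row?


Zigzag "inlkoo" into 3 rows:
Placing characters:
  'i' => row 0
  'n' => row 1
  'l' => row 2
  'k' => row 1
  'o' => row 0
  'o' => row 1
Rows:
  Row 0: "io"
  Row 1: "nko"
  Row 2: "l"
First row length: 2

2


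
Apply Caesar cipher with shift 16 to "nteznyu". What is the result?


Caesar cipher: shift "nteznyu" by 16
  'n' (pos 13) + 16 = pos 3 = 'd'
  't' (pos 19) + 16 = pos 9 = 'j'
  'e' (pos 4) + 16 = pos 20 = 'u'
  'z' (pos 25) + 16 = pos 15 = 'p'
  'n' (pos 13) + 16 = pos 3 = 'd'
  'y' (pos 24) + 16 = pos 14 = 'o'
  'u' (pos 20) + 16 = pos 10 = 'k'
Result: djupdok

djupdok


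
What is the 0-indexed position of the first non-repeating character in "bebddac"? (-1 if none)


Input: bebddac
Character frequencies:
  'a': 1
  'b': 2
  'c': 1
  'd': 2
  'e': 1
Scanning left to right for freq == 1:
  Position 0 ('b'): freq=2, skip
  Position 1 ('e'): unique! => answer = 1

1


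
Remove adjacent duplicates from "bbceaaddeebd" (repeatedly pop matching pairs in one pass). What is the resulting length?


Input: bbceaaddeebd
Stack-based adjacent duplicate removal:
  Read 'b': push. Stack: b
  Read 'b': matches stack top 'b' => pop. Stack: (empty)
  Read 'c': push. Stack: c
  Read 'e': push. Stack: ce
  Read 'a': push. Stack: cea
  Read 'a': matches stack top 'a' => pop. Stack: ce
  Read 'd': push. Stack: ced
  Read 'd': matches stack top 'd' => pop. Stack: ce
  Read 'e': matches stack top 'e' => pop. Stack: c
  Read 'e': push. Stack: ce
  Read 'b': push. Stack: ceb
  Read 'd': push. Stack: cebd
Final stack: "cebd" (length 4)

4


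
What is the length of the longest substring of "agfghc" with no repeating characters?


Input: "agfghc"
Sliding window (track last position of each char):
  Position 0 ('a'): window [0,0] length 1 -- new best
  Position 1 ('g'): window [0,1] length 2 -- new best
  Position 2 ('f'): window [0,2] length 3 -- new best
  Position 3 ('g'): repeat (last at 1), move window start to 2
  Position 3 ('g'): window [2,3] length 2
  Position 4 ('h'): window [2,4] length 3
  Position 5 ('c'): window [2,5] length 4 -- new best
Longest substring with no repeats: "fghc" with length 4

4


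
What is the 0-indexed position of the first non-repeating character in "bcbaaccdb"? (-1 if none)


Input: bcbaaccdb
Character frequencies:
  'a': 2
  'b': 3
  'c': 3
  'd': 1
Scanning left to right for freq == 1:
  Position 0 ('b'): freq=3, skip
  Position 1 ('c'): freq=3, skip
  Position 2 ('b'): freq=3, skip
  Position 3 ('a'): freq=2, skip
  Position 4 ('a'): freq=2, skip
  Position 5 ('c'): freq=3, skip
  Position 6 ('c'): freq=3, skip
  Position 7 ('d'): unique! => answer = 7

7


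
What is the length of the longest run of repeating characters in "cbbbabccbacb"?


Input: "cbbbabccbacb"
Scanning for longest run:
  Position 1 ('b'): new char, reset run to 1
  Position 2 ('b'): continues run of 'b', length=2
  Position 3 ('b'): continues run of 'b', length=3
  Position 4 ('a'): new char, reset run to 1
  Position 5 ('b'): new char, reset run to 1
  Position 6 ('c'): new char, reset run to 1
  Position 7 ('c'): continues run of 'c', length=2
  Position 8 ('b'): new char, reset run to 1
  Position 9 ('a'): new char, reset run to 1
  Position 10 ('c'): new char, reset run to 1
  Position 11 ('b'): new char, reset run to 1
Longest run: 'b' with length 3

3


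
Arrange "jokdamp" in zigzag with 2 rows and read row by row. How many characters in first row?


Zigzag "jokdamp" into 2 rows:
Placing characters:
  'j' => row 0
  'o' => row 1
  'k' => row 0
  'd' => row 1
  'a' => row 0
  'm' => row 1
  'p' => row 0
Rows:
  Row 0: "jkap"
  Row 1: "odm"
First row length: 4

4


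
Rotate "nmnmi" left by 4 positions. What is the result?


Input: "nmnmi", rotate left by 4
First 4 characters: "nmnm"
Remaining characters: "i"
Concatenate remaining + first: "i" + "nmnm" = "inmnm"

inmnm


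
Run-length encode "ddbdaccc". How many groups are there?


Input: ddbdaccc
Scanning for consecutive runs:
  Group 1: 'd' x 2 (positions 0-1)
  Group 2: 'b' x 1 (positions 2-2)
  Group 3: 'd' x 1 (positions 3-3)
  Group 4: 'a' x 1 (positions 4-4)
  Group 5: 'c' x 3 (positions 5-7)
Total groups: 5

5


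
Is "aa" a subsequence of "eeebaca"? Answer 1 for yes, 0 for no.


Check if "aa" is a subsequence of "eeebaca"
Greedy scan:
  Position 0 ('e'): no match needed
  Position 1 ('e'): no match needed
  Position 2 ('e'): no match needed
  Position 3 ('b'): no match needed
  Position 4 ('a'): matches sub[0] = 'a'
  Position 5 ('c'): no match needed
  Position 6 ('a'): matches sub[1] = 'a'
All 2 characters matched => is a subsequence

1


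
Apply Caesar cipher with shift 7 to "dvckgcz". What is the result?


Caesar cipher: shift "dvckgcz" by 7
  'd' (pos 3) + 7 = pos 10 = 'k'
  'v' (pos 21) + 7 = pos 2 = 'c'
  'c' (pos 2) + 7 = pos 9 = 'j'
  'k' (pos 10) + 7 = pos 17 = 'r'
  'g' (pos 6) + 7 = pos 13 = 'n'
  'c' (pos 2) + 7 = pos 9 = 'j'
  'z' (pos 25) + 7 = pos 6 = 'g'
Result: kcjrnjg

kcjrnjg


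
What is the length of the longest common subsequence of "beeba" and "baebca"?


LCS of "beeba" and "baebca"
DP table:
           b    a    e    b    c    a
      0    0    0    0    0    0    0
  b   0    1    1    1    1    1    1
  e   0    1    1    2    2    2    2
  e   0    1    1    2    2    2    2
  b   0    1    1    2    3    3    3
  a   0    1    2    2    3    3    4
LCS length = dp[5][6] = 4

4


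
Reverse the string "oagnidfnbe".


Input: oagnidfnbe
Reading characters right to left:
  Position 9: 'e'
  Position 8: 'b'
  Position 7: 'n'
  Position 6: 'f'
  Position 5: 'd'
  Position 4: 'i'
  Position 3: 'n'
  Position 2: 'g'
  Position 1: 'a'
  Position 0: 'o'
Reversed: ebnfdingao

ebnfdingao


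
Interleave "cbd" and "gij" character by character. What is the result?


Interleaving "cbd" and "gij":
  Position 0: 'c' from first, 'g' from second => "cg"
  Position 1: 'b' from first, 'i' from second => "bi"
  Position 2: 'd' from first, 'j' from second => "dj"
Result: cgbidj

cgbidj


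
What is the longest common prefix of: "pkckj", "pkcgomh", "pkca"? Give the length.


Words: pkckj, pkcgomh, pkca
  Position 0: all 'p' => match
  Position 1: all 'k' => match
  Position 2: all 'c' => match
  Position 3: ('k', 'g', 'a') => mismatch, stop
LCP = "pkc" (length 3)

3


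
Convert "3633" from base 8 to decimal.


Input: "3633" in base 8
Positional expansion:
  Digit '3' (value 3) x 8^3 = 1536
  Digit '6' (value 6) x 8^2 = 384
  Digit '3' (value 3) x 8^1 = 24
  Digit '3' (value 3) x 8^0 = 3
Sum = 1947

1947


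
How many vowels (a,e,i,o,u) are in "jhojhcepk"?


Input: jhojhcepk
Checking each character:
  'j' at position 0: consonant
  'h' at position 1: consonant
  'o' at position 2: vowel (running total: 1)
  'j' at position 3: consonant
  'h' at position 4: consonant
  'c' at position 5: consonant
  'e' at position 6: vowel (running total: 2)
  'p' at position 7: consonant
  'k' at position 8: consonant
Total vowels: 2

2
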